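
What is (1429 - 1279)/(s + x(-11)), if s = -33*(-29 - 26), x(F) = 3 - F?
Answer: 150/1829 ≈ 0.082012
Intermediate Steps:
s = 1815 (s = -33*(-55) = 1815)
(1429 - 1279)/(s + x(-11)) = (1429 - 1279)/(1815 + (3 - 1*(-11))) = 150/(1815 + (3 + 11)) = 150/(1815 + 14) = 150/1829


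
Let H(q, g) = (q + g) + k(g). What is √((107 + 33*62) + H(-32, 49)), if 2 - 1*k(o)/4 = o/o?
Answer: √2174 ≈ 46.626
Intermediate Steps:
k(o) = 4 (k(o) = 8 - 4*o/o = 8 - 4*1 = 8 - 4 = 4)
H(q, g) = 4 + g + q (H(q, g) = (q + g) + 4 = (g + q) + 4 = 4 + g + q)
√((107 + 33*62) + H(-32, 49)) = √((107 + 33*62) + (4 + 49 - 32)) = √((107 + 2046) + 21) = √(2153 + 21) = √2174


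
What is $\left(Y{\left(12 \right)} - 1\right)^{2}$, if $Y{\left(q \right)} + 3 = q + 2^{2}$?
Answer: $144$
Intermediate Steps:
$Y{\left(q \right)} = 1 + q$ ($Y{\left(q \right)} = -3 + \left(q + 2^{2}\right) = -3 + \left(q + 4\right) = -3 + \left(4 + q\right) = 1 + q$)
$\left(Y{\left(12 \right)} - 1\right)^{2} = \left(\left(1 + 12\right) - 1\right)^{2} = \left(13 - 1\right)^{2} = 12^{2} = 144$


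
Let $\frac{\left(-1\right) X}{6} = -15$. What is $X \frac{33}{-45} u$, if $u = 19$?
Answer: $-1254$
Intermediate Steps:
$X = 90$ ($X = \left(-6\right) \left(-15\right) = 90$)
$X \frac{33}{-45} u = 90 \frac{33}{-45} \cdot 19 = 90 \cdot 33 \left(- \frac{1}{45}\right) 19 = 90 \left(- \frac{11}{15}\right) 19 = \left(-66\right) 19 = -1254$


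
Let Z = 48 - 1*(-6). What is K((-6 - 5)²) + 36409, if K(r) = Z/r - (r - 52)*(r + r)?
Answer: 2385085/121 ≈ 19711.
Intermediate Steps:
Z = 54 (Z = 48 + 6 = 54)
K(r) = 54/r - 2*r*(-52 + r) (K(r) = 54/r - (r - 52)*(r + r) = 54/r - (-52 + r)*2*r = 54/r - 2*r*(-52 + r))
K((-6 - 5)²) + 36409 = 2*(27 + ((-6 - 5)²)²*(52 - (-6 - 5)²))/((-6 - 5)²) + 36409 = 2*(27 + ((-11)²)²*(52 - 1*(-11)²))/((-11)²) + 36409 = 2*(27 + 121²*(52 - 1*121))/121 + 36409 = 2*(1/121)*(27 + 14641*(52 - 121)) + 36409 = 2*(1/121)*(27 + 14641*(-69)) + 36409 = 2*(1/121)*(27 - 1010229) + 36409 = 2*(1/121)*(-1010202) + 36409 = -2020404/121 + 36409 = 2385085/121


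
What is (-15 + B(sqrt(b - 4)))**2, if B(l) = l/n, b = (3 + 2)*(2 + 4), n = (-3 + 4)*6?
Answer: (90 - sqrt(26))**2/36 ≈ 200.23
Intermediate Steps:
n = 6 (n = 1*6 = 6)
b = 30 (b = 5*6 = 30)
B(l) = l/6
(-15 + B(sqrt(b - 4)))**2 = (-15 + sqrt(30 - 4)/6)**2 = (-15 + sqrt(26)/6)**2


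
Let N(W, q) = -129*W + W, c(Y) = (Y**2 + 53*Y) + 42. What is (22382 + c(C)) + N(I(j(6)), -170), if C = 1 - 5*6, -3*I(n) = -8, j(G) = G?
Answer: 64160/3 ≈ 21387.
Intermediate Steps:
I(n) = 8/3 (I(n) = -1/3*(-8) = 8/3)
C = -29 (C = 1 - 30 = -29)
c(Y) = 42 + Y**2 + 53*Y
N(W, q) = -128*W
(22382 + c(C)) + N(I(j(6)), -170) = (22382 + (42 + (-29)**2 + 53*(-29))) - 128*8/3 = (22382 + (42 + 841 - 1537)) - 1024/3 = (22382 - 654) - 1024/3 = 21728 - 1024/3 = 64160/3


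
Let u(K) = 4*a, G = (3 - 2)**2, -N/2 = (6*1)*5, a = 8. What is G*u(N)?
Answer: 32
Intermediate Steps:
N = -60 (N = -2*6*1*5 = -12*5 = -2*30 = -60)
G = 1 (G = 1**2 = 1)
u(K) = 32 (u(K) = 4*8 = 32)
G*u(N) = 1*32 = 32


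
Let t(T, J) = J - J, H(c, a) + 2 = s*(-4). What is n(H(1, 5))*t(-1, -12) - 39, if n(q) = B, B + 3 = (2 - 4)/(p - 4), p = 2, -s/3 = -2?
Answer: -39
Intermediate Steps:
s = 6 (s = -3*(-2) = 6)
B = -2 (B = -3 + (2 - 4)/(2 - 4) = -3 - 2/(-2) = -3 - 2*(-1/2) = -3 + 1 = -2)
H(c, a) = -26 (H(c, a) = -2 + 6*(-4) = -2 - 24 = -26)
n(q) = -2
t(T, J) = 0
n(H(1, 5))*t(-1, -12) - 39 = -2*0 - 39 = 0 - 39 = -39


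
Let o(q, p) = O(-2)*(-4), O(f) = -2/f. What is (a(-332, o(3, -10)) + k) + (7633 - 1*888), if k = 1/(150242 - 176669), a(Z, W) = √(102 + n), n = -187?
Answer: 178250114/26427 + I*√85 ≈ 6745.0 + 9.2195*I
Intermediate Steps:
o(q, p) = -4 (o(q, p) = -2/(-2)*(-4) = -2*(-½)*(-4) = 1*(-4) = -4)
a(Z, W) = I*√85 (a(Z, W) = √(102 - 187) = √(-85) = I*√85)
k = -1/26427 (k = 1/(-26427) = -1/26427 ≈ -3.7840e-5)
(a(-332, o(3, -10)) + k) + (7633 - 1*888) = (I*√85 - 1/26427) + (7633 - 1*888) = (-1/26427 + I*√85) + (7633 - 888) = (-1/26427 + I*√85) + 6745 = 178250114/26427 + I*√85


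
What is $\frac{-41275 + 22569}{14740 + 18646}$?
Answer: $- \frac{9353}{16693} \approx -0.5603$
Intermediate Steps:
$\frac{-41275 + 22569}{14740 + 18646} = - \frac{18706}{33386} = \left(-18706\right) \frac{1}{33386} = - \frac{9353}{16693}$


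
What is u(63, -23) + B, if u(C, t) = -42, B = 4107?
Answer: 4065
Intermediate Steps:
u(63, -23) + B = -42 + 4107 = 4065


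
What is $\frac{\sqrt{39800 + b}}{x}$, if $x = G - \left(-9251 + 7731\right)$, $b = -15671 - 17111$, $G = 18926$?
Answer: $\frac{11 \sqrt{58}}{20446} \approx 0.0040973$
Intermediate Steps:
$b = -32782$ ($b = -15671 - 17111 = -32782$)
$x = 20446$ ($x = 18926 - \left(-9251 + 7731\right) = 18926 - -1520 = 18926 + 1520 = 20446$)
$\frac{\sqrt{39800 + b}}{x} = \frac{\sqrt{39800 - 32782}}{20446} = \sqrt{7018} \cdot \frac{1}{20446} = 11 \sqrt{58} \cdot \frac{1}{20446} = \frac{11 \sqrt{58}}{20446}$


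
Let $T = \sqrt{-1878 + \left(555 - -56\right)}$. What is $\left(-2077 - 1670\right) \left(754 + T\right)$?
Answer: $-2825238 - 3747 i \sqrt{1267} \approx -2.8252 \cdot 10^{6} - 1.3337 \cdot 10^{5} i$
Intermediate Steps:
$T = i \sqrt{1267}$ ($T = \sqrt{-1878 + \left(555 + 56\right)} = \sqrt{-1878 + 611} = \sqrt{-1267} = i \sqrt{1267} \approx 35.595 i$)
$\left(-2077 - 1670\right) \left(754 + T\right) = \left(-2077 - 1670\right) \left(754 + i \sqrt{1267}\right) = - 3747 \left(754 + i \sqrt{1267}\right) = -2825238 - 3747 i \sqrt{1267}$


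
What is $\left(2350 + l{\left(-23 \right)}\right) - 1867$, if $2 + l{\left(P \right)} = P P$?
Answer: $1010$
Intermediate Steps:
$l{\left(P \right)} = -2 + P^{2}$ ($l{\left(P \right)} = -2 + P P = -2 + P^{2}$)
$\left(2350 + l{\left(-23 \right)}\right) - 1867 = \left(2350 - \left(2 - \left(-23\right)^{2}\right)\right) - 1867 = \left(2350 + \left(-2 + 529\right)\right) - 1867 = \left(2350 + 527\right) - 1867 = 2877 - 1867 = 1010$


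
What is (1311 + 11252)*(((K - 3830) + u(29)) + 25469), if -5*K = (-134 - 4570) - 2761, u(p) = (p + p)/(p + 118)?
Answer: 42720004106/147 ≈ 2.9061e+8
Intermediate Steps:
u(p) = 2*p/(118 + p) (u(p) = (2*p)/(118 + p) = 2*p/(118 + p))
K = 1493 (K = -((-134 - 4570) - 2761)/5 = -(-4704 - 2761)/5 = -1/5*(-7465) = 1493)
(1311 + 11252)*(((K - 3830) + u(29)) + 25469) = (1311 + 11252)*(((1493 - 3830) + 2*29/(118 + 29)) + 25469) = 12563*((-2337 + 2*29/147) + 25469) = 12563*((-2337 + 2*29*(1/147)) + 25469) = 12563*((-2337 + 58/147) + 25469) = 12563*(-343481/147 + 25469) = 12563*(3400462/147) = 42720004106/147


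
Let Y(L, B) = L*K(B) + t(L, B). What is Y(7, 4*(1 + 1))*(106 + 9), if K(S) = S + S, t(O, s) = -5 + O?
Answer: 13110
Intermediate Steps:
K(S) = 2*S
Y(L, B) = -5 + L + 2*B*L (Y(L, B) = L*(2*B) + (-5 + L) = 2*B*L + (-5 + L) = -5 + L + 2*B*L)
Y(7, 4*(1 + 1))*(106 + 9) = (-5 + 7 + 2*(4*(1 + 1))*7)*(106 + 9) = (-5 + 7 + 2*(4*2)*7)*115 = (-5 + 7 + 2*8*7)*115 = (-5 + 7 + 112)*115 = 114*115 = 13110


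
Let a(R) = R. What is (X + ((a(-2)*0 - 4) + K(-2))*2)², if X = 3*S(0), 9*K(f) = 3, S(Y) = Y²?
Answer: 484/9 ≈ 53.778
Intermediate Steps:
K(f) = ⅓ (K(f) = (⅑)*3 = ⅓)
X = 0 (X = 3*0² = 3*0 = 0)
(X + ((a(-2)*0 - 4) + K(-2))*2)² = (0 + ((-2*0 - 4) + ⅓)*2)² = (0 + ((0 - 4) + ⅓)*2)² = (0 + (-4 + ⅓)*2)² = (0 - 11/3*2)² = (0 - 22/3)² = (-22/3)² = 484/9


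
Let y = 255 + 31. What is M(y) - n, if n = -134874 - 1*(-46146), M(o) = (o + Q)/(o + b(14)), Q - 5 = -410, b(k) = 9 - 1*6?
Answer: 1508369/17 ≈ 88728.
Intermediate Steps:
y = 286
b(k) = 3 (b(k) = 9 - 6 = 3)
Q = -405 (Q = 5 - 410 = -405)
M(o) = (-405 + o)/(3 + o) (M(o) = (o - 405)/(o + 3) = (-405 + o)/(3 + o))
n = -88728 (n = -134874 + 46146 = -88728)
M(y) - n = (-405 + 286)/(3 + 286) - 1*(-88728) = -119/289 + 88728 = (1/289)*(-119) + 88728 = -7/17 + 88728 = 1508369/17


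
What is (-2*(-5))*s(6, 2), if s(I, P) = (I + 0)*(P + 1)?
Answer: 180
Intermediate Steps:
s(I, P) = I*(1 + P)
(-2*(-5))*s(6, 2) = (-2*(-5))*(6*(1 + 2)) = 10*(6*3) = 10*18 = 180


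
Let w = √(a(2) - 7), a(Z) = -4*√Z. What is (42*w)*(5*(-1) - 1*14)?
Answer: -798*I*√(7 + 4*√2) ≈ -2839.0*I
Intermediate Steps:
w = √(-7 - 4*√2) (w = √(-4*√2 - 7) = √(-7 - 4*√2) ≈ 3.5576*I)
(42*w)*(5*(-1) - 1*14) = (42*√(-7 - 4*√2))*(5*(-1) - 1*14) = (42*√(-7 - 4*√2))*(-5 - 14) = (42*√(-7 - 4*√2))*(-19) = -798*√(-7 - 4*√2)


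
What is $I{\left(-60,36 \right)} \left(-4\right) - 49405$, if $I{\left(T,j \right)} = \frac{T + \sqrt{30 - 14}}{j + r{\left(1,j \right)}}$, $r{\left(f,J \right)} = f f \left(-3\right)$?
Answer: $- \frac{1630141}{33} \approx -49398.0$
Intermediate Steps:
$r{\left(f,J \right)} = - 3 f^{2}$ ($r{\left(f,J \right)} = f^{2} \left(-3\right) = - 3 f^{2}$)
$I{\left(T,j \right)} = \frac{4 + T}{-3 + j}$ ($I{\left(T,j \right)} = \frac{T + \sqrt{30 - 14}}{j - 3 \cdot 1^{2}} = \frac{T + \sqrt{16}}{j - 3} = \frac{T + 4}{j - 3} = \frac{4 + T}{-3 + j}$)
$I{\left(-60,36 \right)} \left(-4\right) - 49405 = \frac{4 - 60}{-3 + 36} \left(-4\right) - 49405 = \frac{1}{33} \left(-56\right) \left(-4\right) - 49405 = \left(- \frac{56}{33}\right) \left(-4\right) - 49405 = \frac{224}{33} - 49405 = - \frac{1630141}{33}$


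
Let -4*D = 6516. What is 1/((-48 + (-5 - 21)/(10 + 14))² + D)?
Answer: 144/112345 ≈ 0.0012818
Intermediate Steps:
D = -1629 (D = -¼*6516 = -1629)
1/((-48 + (-5 - 21)/(10 + 14))² + D) = 1/((-48 + (-5 - 21)/(10 + 14))² - 1629) = 1/((-48 - 26/24)² - 1629) = 1/((-48 - 26*1/24)² - 1629) = 1/((-48 - 13/12)² - 1629) = 1/((-589/12)² - 1629) = 1/(346921/144 - 1629) = 1/(112345/144) = 144/112345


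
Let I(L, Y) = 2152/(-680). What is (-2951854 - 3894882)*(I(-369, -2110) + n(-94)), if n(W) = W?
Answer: 56547192624/85 ≈ 6.6526e+8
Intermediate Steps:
I(L, Y) = -269/85 (I(L, Y) = 2152*(-1/680) = -269/85)
(-2951854 - 3894882)*(I(-369, -2110) + n(-94)) = (-2951854 - 3894882)*(-269/85 - 94) = -6846736*(-8259/85) = 56547192624/85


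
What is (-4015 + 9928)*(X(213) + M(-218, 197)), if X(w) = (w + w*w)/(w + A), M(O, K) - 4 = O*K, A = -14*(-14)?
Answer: -103582136448/409 ≈ -2.5326e+8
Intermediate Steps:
A = 196
M(O, K) = 4 + K*O (M(O, K) = 4 + O*K = 4 + K*O)
X(w) = (w + w²)/(196 + w) (X(w) = (w + w*w)/(w + 196) = (w + w²)/(196 + w))
(-4015 + 9928)*(X(213) + M(-218, 197)) = (-4015 + 9928)*(213*(1 + 213)/(196 + 213) + (4 + 197*(-218))) = 5913*(213*214/409 + (4 - 42946)) = 5913*(213*(1/409)*214 - 42942) = 5913*(45582/409 - 42942) = 5913*(-17517696/409) = -103582136448/409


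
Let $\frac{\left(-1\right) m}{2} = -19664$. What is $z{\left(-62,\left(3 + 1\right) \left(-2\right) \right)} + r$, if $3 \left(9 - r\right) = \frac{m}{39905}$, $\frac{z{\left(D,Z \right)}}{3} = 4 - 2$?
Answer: $\frac{1756397}{119715} \approx 14.671$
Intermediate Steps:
$m = 39328$ ($m = \left(-2\right) \left(-19664\right) = 39328$)
$z{\left(D,Z \right)} = 6$ ($z{\left(D,Z \right)} = 3 \left(4 - 2\right) = 3 \cdot 2 = 6$)
$r = \frac{1038107}{119715}$ ($r = 9 - \frac{39328 \cdot \frac{1}{39905}}{3} = 9 - \frac{39328}{119715} = \frac{1038107}{119715} \approx 8.6715$)
$z{\left(-62,\left(3 + 1\right) \left(-2\right) \right)} + r = 6 + \frac{1038107}{119715} = \frac{1756397}{119715}$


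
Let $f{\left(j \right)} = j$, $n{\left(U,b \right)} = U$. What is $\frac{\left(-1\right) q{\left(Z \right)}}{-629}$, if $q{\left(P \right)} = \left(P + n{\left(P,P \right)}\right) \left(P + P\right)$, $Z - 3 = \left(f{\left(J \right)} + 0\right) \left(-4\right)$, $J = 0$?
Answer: $\frac{36}{629} \approx 0.057234$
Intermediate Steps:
$Z = 3$ ($Z = 3 + \left(0 + 0\right) \left(-4\right) = 3 + 0 \left(-4\right) = 3 + 0 = 3$)
$q{\left(P \right)} = 4 P^{2}$ ($q{\left(P \right)} = \left(P + P\right) \left(P + P\right) = 2 P 2 P = 4 P^{2}$)
$\frac{\left(-1\right) q{\left(Z \right)}}{-629} = \frac{\left(-1\right) 4 \cdot 3^{2}}{-629} = - 4 \cdot 9 \left(- \frac{1}{629}\right) = \left(-1\right) 36 \left(- \frac{1}{629}\right) = \left(-36\right) \left(- \frac{1}{629}\right) = \frac{36}{629}$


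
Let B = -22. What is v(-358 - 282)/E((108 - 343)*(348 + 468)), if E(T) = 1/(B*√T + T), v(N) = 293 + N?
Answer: 66540720 + 30536*I*√11985 ≈ 6.6541e+7 + 3.343e+6*I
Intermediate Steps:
E(T) = 1/(T - 22*√T) (E(T) = 1/(-22*√T + T) = 1/(T - 22*√T))
v(-358 - 282)/E((108 - 343)*(348 + 468)) = (293 + (-358 - 282))/(1/((108 - 343)*(348 + 468) - 22*√(108 - 343)*√(348 + 468))) = (293 - 640)/(1/(-235*816 - 22*4*I*√11985)) = -(-66540720 - 30536*I*√11985) = -347*(-191760 - 88*I*√11985) = 66540720 + 30536*I*√11985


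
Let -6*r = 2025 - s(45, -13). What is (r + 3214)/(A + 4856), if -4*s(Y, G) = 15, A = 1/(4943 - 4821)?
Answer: 1403427/2369732 ≈ 0.59223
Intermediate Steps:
A = 1/122 ≈ 0.0081967
s(Y, G) = -15/4 (s(Y, G) = -¼*15 = -15/4)
r = -2705/8 (r = -(2025 - 1*(-15/4))/6 = -(2025 + 15/4)/6 = -⅙*8115/4 = -2705/8 ≈ -338.13)
(r + 3214)/(A + 4856) = (-2705/8 + 3214)/(1/122 + 4856) = 23007/(8*(592433/122)) = (23007/8)*(122/592433) = 1403427/2369732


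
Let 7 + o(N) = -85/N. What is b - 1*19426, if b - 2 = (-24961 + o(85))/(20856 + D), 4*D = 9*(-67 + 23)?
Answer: -134402979/6919 ≈ -19425.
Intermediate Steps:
o(N) = -7 - 85/N
D = -99 (D = (9*(-67 + 23))/4 = (9*(-44))/4 = (¼)*(-396) = -99)
b = 5515/6919 (b = 2 + (-24961 + (-7 - 85/85))/(20856 - 99) = 2 + (-24961 + (-7 - 85*1/85))/20757 = 2 + (-24961 + (-7 - 1))*(1/20757) = 2 + (-24961 - 8)*(1/20757) = 2 - 24969*1/20757 = 2 - 8323/6919 = 5515/6919 ≈ 0.79708)
b - 1*19426 = 5515/6919 - 1*19426 = 5515/6919 - 19426 = -134402979/6919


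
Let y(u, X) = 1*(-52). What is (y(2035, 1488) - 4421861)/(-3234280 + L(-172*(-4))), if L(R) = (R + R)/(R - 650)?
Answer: 28005449/20483544 ≈ 1.3672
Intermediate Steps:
y(u, X) = -52
L(R) = 2*R/(-650 + R) (L(R) = (2*R)/(-650 + R) = 2*R/(-650 + R))
(y(2035, 1488) - 4421861)/(-3234280 + L(-172*(-4))) = (-52 - 4421861)/(-3234280 + 2*(-172*(-4))/(-650 - 172*(-4))) = -4421913/(-3234280 + 2*688/(-650 + 688)) = -4421913/(-3234280 + 2*688/38) = -4421913/(-3234280 + 2*688*(1/38)) = -4421913/(-3234280 + 688/19) = -4421913/(-61450632/19) = -4421913*(-19/61450632) = 28005449/20483544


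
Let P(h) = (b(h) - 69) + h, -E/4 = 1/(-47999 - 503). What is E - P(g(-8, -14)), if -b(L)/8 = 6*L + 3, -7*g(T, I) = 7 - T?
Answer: -1309540/169757 ≈ -7.7142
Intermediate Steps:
g(T, I) = -1 + T/7 (g(T, I) = -(7 - T)/7 = -1 + T/7)
b(L) = -24 - 48*L (b(L) = -8*(6*L + 3) = -8*(3 + 6*L) = -24 - 48*L)
E = 2/24251 (E = -4/(-47999 - 503) = -4/(-48502) = -4*(-1/48502) = 2/24251 ≈ 8.2471e-5)
P(h) = -93 - 47*h (P(h) = ((-24 - 48*h) - 69) + h = (-93 - 48*h) + h = -93 - 47*h)
E - P(g(-8, -14)) = 2/24251 - (-93 - 47*(-1 + (1/7)*(-8))) = 2/24251 - (-93 - 47*(-1 - 8/7)) = 2/24251 - (-93 - 47*(-15/7)) = 2/24251 - (-93 + 705/7) = 2/24251 - 1*54/7 = 2/24251 - 54/7 = -1309540/169757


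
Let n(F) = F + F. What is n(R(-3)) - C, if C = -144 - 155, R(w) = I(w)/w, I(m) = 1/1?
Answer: 895/3 ≈ 298.33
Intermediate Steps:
I(m) = 1
R(w) = 1/w
n(F) = 2*F
C = -299
n(R(-3)) - C = 2/(-3) - 1*(-299) = 2*(-⅓) + 299 = -⅔ + 299 = 895/3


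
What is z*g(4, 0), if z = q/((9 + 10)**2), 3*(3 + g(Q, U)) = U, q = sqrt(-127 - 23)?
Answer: -15*I*sqrt(6)/361 ≈ -0.10178*I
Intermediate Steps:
q = 5*I*sqrt(6) (q = sqrt(-150) = 5*I*sqrt(6) ≈ 12.247*I)
g(Q, U) = -3 + U/3
z = 5*I*sqrt(6)/361 (z = (5*I*sqrt(6))/((9 + 10)**2) = (5*I*sqrt(6))/(19**2) = (5*I*sqrt(6))/361 = (5*I*sqrt(6))*(1/361) = 5*I*sqrt(6)/361 ≈ 0.033926*I)
z*g(4, 0) = (5*I*sqrt(6)/361)*(-3 + (1/3)*0) = (5*I*sqrt(6)/361)*(-3 + 0) = (5*I*sqrt(6)/361)*(-3) = -15*I*sqrt(6)/361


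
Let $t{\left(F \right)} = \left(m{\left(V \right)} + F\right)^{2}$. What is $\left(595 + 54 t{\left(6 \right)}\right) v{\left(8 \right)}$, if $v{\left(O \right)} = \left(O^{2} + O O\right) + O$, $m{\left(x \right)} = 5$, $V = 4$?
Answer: $969544$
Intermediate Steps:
$v{\left(O \right)} = O + 2 O^{2}$ ($v{\left(O \right)} = \left(O^{2} + O^{2}\right) + O = 2 O^{2} + O = O + 2 O^{2}$)
$t{\left(F \right)} = \left(5 + F\right)^{2}$
$\left(595 + 54 t{\left(6 \right)}\right) v{\left(8 \right)} = \left(595 + 54 \left(5 + 6\right)^{2}\right) 8 \left(1 + 2 \cdot 8\right) = \left(595 + 54 \cdot 11^{2}\right) 8 \left(1 + 16\right) = \left(595 + 54 \cdot 121\right) 8 \cdot 17 = \left(595 + 6534\right) 136 = 7129 \cdot 136 = 969544$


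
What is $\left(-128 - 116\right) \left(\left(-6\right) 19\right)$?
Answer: $27816$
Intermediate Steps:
$\left(-128 - 116\right) \left(\left(-6\right) 19\right) = \left(-244\right) \left(-114\right) = 27816$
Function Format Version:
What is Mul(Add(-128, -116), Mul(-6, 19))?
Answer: 27816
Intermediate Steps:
Mul(Add(-128, -116), Mul(-6, 19)) = Mul(-244, -114) = 27816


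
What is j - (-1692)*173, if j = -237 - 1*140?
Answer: 292339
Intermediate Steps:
j = -377 (j = -237 - 140 = -377)
j - (-1692)*173 = -377 - (-1692)*173 = -377 - 423*(-692) = -377 + 292716 = 292339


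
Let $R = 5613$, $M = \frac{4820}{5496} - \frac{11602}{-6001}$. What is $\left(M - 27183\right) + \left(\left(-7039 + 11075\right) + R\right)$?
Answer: $- \frac{144551215363}{8245374} \approx -17531.0$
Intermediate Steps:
$M = \frac{23172353}{8245374}$ ($M = 4820 \cdot \frac{1}{5496} - - \frac{11602}{6001} = \frac{1205}{1374} + \frac{11602}{6001} = \frac{23172353}{8245374} \approx 2.8103$)
$\left(M - 27183\right) + \left(\left(-7039 + 11075\right) + R\right) = \left(\frac{23172353}{8245374} - 27183\right) + \left(\left(-7039 + 11075\right) + 5613\right) = - \frac{224110829089}{8245374} + \left(4036 + 5613\right) = - \frac{224110829089}{8245374} + 9649 = - \frac{144551215363}{8245374}$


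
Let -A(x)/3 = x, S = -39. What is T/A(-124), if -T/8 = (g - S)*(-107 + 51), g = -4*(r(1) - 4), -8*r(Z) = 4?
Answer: 2128/31 ≈ 68.645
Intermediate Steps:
A(x) = -3*x
r(Z) = -½ (r(Z) = -⅛*4 = -½)
g = 18 (g = -4*(-½ - 4) = -4*(-9/2) = 18)
T = 25536 (T = -8*(18 - 1*(-39))*(-107 + 51) = -8*(18 + 39)*(-56) = -456*(-56) = -8*(-3192) = 25536)
T/A(-124) = 25536/((-3*(-124))) = 25536/372 = 25536*(1/372) = 2128/31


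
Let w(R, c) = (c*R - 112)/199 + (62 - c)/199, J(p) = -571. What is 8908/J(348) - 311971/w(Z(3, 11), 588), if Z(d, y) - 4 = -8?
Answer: 35422317839/1707290 ≈ 20748.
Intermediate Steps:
Z(d, y) = -4 (Z(d, y) = 4 - 8 = -4)
w(R, c) = -50/199 - c/199 + R*c/199 (w(R, c) = (R*c - 112)*(1/199) + (62 - c)*(1/199) = (-112 + R*c)*(1/199) + (62/199 - c/199) = (-112/199 + R*c/199) + (62/199 - c/199) = -50/199 - c/199 + R*c/199)
8908/J(348) - 311971/w(Z(3, 11), 588) = 8908/(-571) - 311971/(-50/199 - 1/199*588 + (1/199)*(-4)*588) = 8908*(-1/571) - 311971/(-50/199 - 588/199 - 2352/199) = -8908/571 - 311971/(-2990/199) = -8908/571 - 311971*(-199/2990) = -8908/571 + 62082229/2990 = 35422317839/1707290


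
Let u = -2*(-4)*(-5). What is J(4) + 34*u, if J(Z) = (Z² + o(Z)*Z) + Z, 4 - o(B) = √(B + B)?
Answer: -1324 - 8*√2 ≈ -1335.3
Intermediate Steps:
o(B) = 4 - √2*√B (o(B) = 4 - √(B + B) = 4 - √(2*B) = 4 - √2*√B)
u = -40 (u = 8*(-5) = -40)
J(Z) = Z + Z² + Z*(4 - √2*√Z) (J(Z) = (Z² + (4 - √2*√Z)*Z) + Z = (Z² + Z*(4 - √2*√Z)) + Z = Z + Z² + Z*(4 - √2*√Z))
J(4) + 34*u = 4*(5 + 4 - √2*√4) + 34*(-40) = 4*(5 + 4 - 1*√2*2) - 1360 = 4*(5 + 4 - 2*√2) - 1360 = 4*(9 - 2*√2) - 1360 = (36 - 8*√2) - 1360 = -1324 - 8*√2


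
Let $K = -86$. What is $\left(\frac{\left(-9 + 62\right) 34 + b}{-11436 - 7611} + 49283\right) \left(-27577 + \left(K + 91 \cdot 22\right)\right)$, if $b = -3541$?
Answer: $- \frac{24087853421440}{19047} \approx -1.2647 \cdot 10^{9}$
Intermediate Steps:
$\left(\frac{\left(-9 + 62\right) 34 + b}{-11436 - 7611} + 49283\right) \left(-27577 + \left(K + 91 \cdot 22\right)\right) = \left(\frac{\left(-9 + 62\right) 34 - 3541}{-11436 - 7611} + 49283\right) \left(-27577 + \left(-86 + 91 \cdot 22\right)\right) = \left(\frac{53 \cdot 34 - 3541}{-19047} + 49283\right) \left(-27577 + \left(-86 + 2002\right)\right) = \left(\left(1802 - 3541\right) \left(- \frac{1}{19047}\right) + 49283\right) \left(-27577 + 1916\right) = \left(\left(-1739\right) \left(- \frac{1}{19047}\right) + 49283\right) \left(-25661\right) = \left(\frac{1739}{19047} + 49283\right) \left(-25661\right) = \frac{938695040}{19047} \left(-25661\right) = - \frac{24087853421440}{19047}$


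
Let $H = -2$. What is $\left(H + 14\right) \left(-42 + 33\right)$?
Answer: $-108$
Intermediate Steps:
$\left(H + 14\right) \left(-42 + 33\right) = \left(-2 + 14\right) \left(-42 + 33\right) = 12 \left(-9\right) = -108$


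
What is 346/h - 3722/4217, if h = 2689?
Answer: -8549376/11339513 ≈ -0.75395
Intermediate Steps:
346/h - 3722/4217 = 346/2689 - 3722/4217 = -8549376/11339513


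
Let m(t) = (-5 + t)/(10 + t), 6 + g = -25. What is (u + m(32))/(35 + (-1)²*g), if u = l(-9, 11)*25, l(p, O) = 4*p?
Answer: -12591/56 ≈ -224.84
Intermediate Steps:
g = -31 (g = -6 - 25 = -31)
u = -900 (u = (4*(-9))*25 = -36*25 = -900)
m(t) = (-5 + t)/(10 + t)
(u + m(32))/(35 + (-1)²*g) = (-900 + (-5 + 32)/(10 + 32))/(35 + (-1)²*(-31)) = (-900 + 27/42)/(35 + 1*(-31)) = (-900 + (1/42)*27)/(35 - 31) = (-900 + 9/14)/4 = -12591/14*¼ = -12591/56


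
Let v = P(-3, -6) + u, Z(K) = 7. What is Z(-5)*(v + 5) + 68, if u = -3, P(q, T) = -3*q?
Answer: 145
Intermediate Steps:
v = 6 (v = -3*(-3) - 3 = 9 - 3 = 6)
Z(-5)*(v + 5) + 68 = 7*(6 + 5) + 68 = 7*11 + 68 = 77 + 68 = 145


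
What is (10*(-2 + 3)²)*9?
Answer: 90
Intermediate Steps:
(10*(-2 + 3)²)*9 = (10*1²)*9 = (10*1)*9 = 10*9 = 90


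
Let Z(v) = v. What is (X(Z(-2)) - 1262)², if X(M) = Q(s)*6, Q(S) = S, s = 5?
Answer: 1517824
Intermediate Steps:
X(M) = 30 (X(M) = 5*6 = 30)
(X(Z(-2)) - 1262)² = (30 - 1262)² = (-1232)² = 1517824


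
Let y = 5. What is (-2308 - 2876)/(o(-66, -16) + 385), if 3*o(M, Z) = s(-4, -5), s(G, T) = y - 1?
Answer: -15552/1159 ≈ -13.418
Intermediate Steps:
s(G, T) = 4 (s(G, T) = 5 - 1 = 4)
o(M, Z) = 4/3 (o(M, Z) = (1/3)*4 = 4/3)
(-2308 - 2876)/(o(-66, -16) + 385) = (-2308 - 2876)/(4/3 + 385) = -5184/1159/3 = -5184*3/1159 = -15552/1159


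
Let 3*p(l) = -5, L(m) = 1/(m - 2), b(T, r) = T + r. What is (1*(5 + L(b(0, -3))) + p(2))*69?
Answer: 1081/5 ≈ 216.20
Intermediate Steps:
L(m) = 1/(-2 + m)
p(l) = -5/3 (p(l) = (⅓)*(-5) = -5/3)
(1*(5 + L(b(0, -3))) + p(2))*69 = (1*(5 + 1/(-2 + (0 - 3))) - 5/3)*69 = (1*(5 + 1/(-2 - 3)) - 5/3)*69 = (1*(5 + 1/(-5)) - 5/3)*69 = (1*(5 - ⅕) - 5/3)*69 = (1*(24/5) - 5/3)*69 = (24/5 - 5/3)*69 = (47/15)*69 = 1081/5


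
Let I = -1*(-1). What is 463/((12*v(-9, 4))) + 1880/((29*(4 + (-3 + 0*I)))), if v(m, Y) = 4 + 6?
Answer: 239027/3480 ≈ 68.686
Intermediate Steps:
I = 1
v(m, Y) = 10
463/((12*v(-9, 4))) + 1880/((29*(4 + (-3 + 0*I)))) = 463/((12*10)) + 1880/((29*(4 + (-3 + 0*1)))) = 463/120 + 1880/((29*(4 + (-3 + 0)))) = 463*(1/120) + 1880/((29*(4 - 3))) = 463/120 + 1880/((29*1)) = 463/120 + 1880/29 = 239027/3480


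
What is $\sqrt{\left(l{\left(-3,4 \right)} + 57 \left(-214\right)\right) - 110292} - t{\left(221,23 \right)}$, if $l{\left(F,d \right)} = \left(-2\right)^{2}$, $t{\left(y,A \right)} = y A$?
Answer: $-5083 + i \sqrt{122486} \approx -5083.0 + 349.98 i$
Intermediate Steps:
$t{\left(y,A \right)} = A y$
$l{\left(F,d \right)} = 4$
$\sqrt{\left(l{\left(-3,4 \right)} + 57 \left(-214\right)\right) - 110292} - t{\left(221,23 \right)} = \sqrt{\left(4 + 57 \left(-214\right)\right) - 110292} - 23 \cdot 221 = \sqrt{\left(4 - 12198\right) - 110292} - 5083 = \sqrt{-12194 - 110292} - 5083 = \sqrt{-122486} - 5083 = i \sqrt{122486} - 5083 = -5083 + i \sqrt{122486}$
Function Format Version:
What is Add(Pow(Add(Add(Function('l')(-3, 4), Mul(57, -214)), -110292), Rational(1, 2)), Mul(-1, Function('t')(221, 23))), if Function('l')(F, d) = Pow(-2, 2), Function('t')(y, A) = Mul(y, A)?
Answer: Add(-5083, Mul(I, Pow(122486, Rational(1, 2)))) ≈ Add(-5083.0, Mul(349.98, I))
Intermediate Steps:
Function('t')(y, A) = Mul(A, y)
Function('l')(F, d) = 4
Add(Pow(Add(Add(Function('l')(-3, 4), Mul(57, -214)), -110292), Rational(1, 2)), Mul(-1, Function('t')(221, 23))) = Add(Pow(Add(Add(4, Mul(57, -214)), -110292), Rational(1, 2)), Mul(-1, Mul(23, 221))) = Add(Pow(Add(Add(4, -12198), -110292), Rational(1, 2)), Mul(-1, 5083)) = Add(Pow(Add(-12194, -110292), Rational(1, 2)), -5083) = Add(Pow(-122486, Rational(1, 2)), -5083) = Add(Mul(I, Pow(122486, Rational(1, 2))), -5083) = Add(-5083, Mul(I, Pow(122486, Rational(1, 2))))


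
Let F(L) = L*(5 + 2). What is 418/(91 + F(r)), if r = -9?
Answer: 209/14 ≈ 14.929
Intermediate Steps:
F(L) = 7*L (F(L) = L*7 = 7*L)
418/(91 + F(r)) = 418/(91 + 7*(-9)) = 418/(91 - 63) = 418/28 = 418*(1/28) = 209/14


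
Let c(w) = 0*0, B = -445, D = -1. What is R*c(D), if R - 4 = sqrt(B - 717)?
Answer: 0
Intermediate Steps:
c(w) = 0
R = 4 + I*sqrt(1162) (R = 4 + sqrt(-445 - 717) = 4 + sqrt(-1162) = 4 + I*sqrt(1162) ≈ 4.0 + 34.088*I)
R*c(D) = (4 + I*sqrt(1162))*0 = 0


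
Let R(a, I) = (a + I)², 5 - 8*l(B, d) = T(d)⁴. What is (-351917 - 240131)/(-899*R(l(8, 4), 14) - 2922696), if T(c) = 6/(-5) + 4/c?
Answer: 925075000000/4867153769939 ≈ 0.19006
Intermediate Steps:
T(c) = -6/5 + 4/c (T(c) = 6*(-⅕) + 4/c = -6/5 + 4/c)
l(B, d) = 5/8 - (-6/5 + 4/d)⁴/8
R(a, I) = (I + a)²
(-351917 - 240131)/(-899*R(l(8, 4), 14) - 2922696) = (-351917 - 240131)/(-899*(14 + (5/8 - 2/625*(-10 + 3*4)⁴/4⁴))² - 2922696) = -592048/(-899*(14 + (5/8 - 2/625*1/256*(-10 + 12)⁴))² - 2922696) = -592048/(-899*(14 + (5/8 - 2/625*1/256*2⁴))² - 2922696) = -592048/(-899*(14 + (5/8 - 2/625*1/256*16))² - 2922696) = -592048/(-899*(14 + (5/8 - 1/5000))² - 2922696) = -592048/(-899*(14 + 781/1250)² - 2922696) = -592048/(-899*(18281/1250)² - 2922696) = -592048/(-899*334194961/1562500 - 2922696) = -592048/(-300441269939/1562500 - 2922696) = -592048/(-4867153769939/1562500) = -592048*(-1562500/4867153769939) = 925075000000/4867153769939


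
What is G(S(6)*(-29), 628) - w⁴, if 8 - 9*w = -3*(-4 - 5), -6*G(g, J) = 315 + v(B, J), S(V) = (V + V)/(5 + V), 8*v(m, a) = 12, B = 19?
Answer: -1905655/26244 ≈ -72.613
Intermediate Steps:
v(m, a) = 3/2 (v(m, a) = (⅛)*12 = 3/2)
S(V) = 2*V/(5 + V) (S(V) = (2*V)/(5 + V) = 2*V/(5 + V))
G(g, J) = -211/4 (G(g, J) = -(315 + 3/2)/6 = -⅙*633/2 = -211/4)
w = -19/9 (w = 8/9 - (-1)*(-4 - 5)/3 = 8/9 - (-1)*(-9)/3 = 8/9 - ⅑*27 = 8/9 - 3 = -19/9 ≈ -2.1111)
G(S(6)*(-29), 628) - w⁴ = -211/4 - (-19/9)⁴ = -211/4 - 1*130321/6561 = -211/4 - 130321/6561 = -1905655/26244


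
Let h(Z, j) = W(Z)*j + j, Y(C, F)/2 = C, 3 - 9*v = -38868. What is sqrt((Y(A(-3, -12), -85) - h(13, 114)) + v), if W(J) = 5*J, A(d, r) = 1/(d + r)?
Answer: I*sqrt(721155)/15 ≈ 56.614*I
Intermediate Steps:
v = 4319 (v = 1/3 - 1/9*(-38868) = 1/3 + 12956/3 = 4319)
Y(C, F) = 2*C
h(Z, j) = j + 5*Z*j (h(Z, j) = (5*Z)*j + j = 5*Z*j + j = j + 5*Z*j)
sqrt((Y(A(-3, -12), -85) - h(13, 114)) + v) = sqrt((2/(-3 - 12) - 114*(1 + 5*13)) + 4319) = sqrt((2/(-15) - 114*(1 + 65)) + 4319) = sqrt((2*(-1/15) - 114*66) + 4319) = sqrt((-2/15 - 1*7524) + 4319) = sqrt((-2/15 - 7524) + 4319) = sqrt(-112862/15 + 4319) = sqrt(-48077/15) = I*sqrt(721155)/15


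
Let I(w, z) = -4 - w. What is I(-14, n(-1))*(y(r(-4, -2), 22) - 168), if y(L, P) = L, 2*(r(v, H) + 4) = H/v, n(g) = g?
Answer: -3435/2 ≈ -1717.5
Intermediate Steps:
r(v, H) = -4 + H/(2*v) (r(v, H) = -4 + (H/v)/2 = -4 + H/(2*v))
I(-14, n(-1))*(y(r(-4, -2), 22) - 168) = (-4 - 1*(-14))*((-4 + (½)*(-2)/(-4)) - 168) = (-4 + 14)*((-4 + (½)*(-2)*(-¼)) - 168) = 10*((-4 + ¼) - 168) = 10*(-15/4 - 168) = 10*(-687/4) = -3435/2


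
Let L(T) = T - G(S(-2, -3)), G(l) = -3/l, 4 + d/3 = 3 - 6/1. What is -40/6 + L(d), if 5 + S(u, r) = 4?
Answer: -92/3 ≈ -30.667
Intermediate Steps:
d = -21 (d = -12 + 3*(3 - 6/1) = -12 + 3*(3 - 6) = -12 + 3*(-3) = -12 - 9 = -21)
S(u, r) = -1 (S(u, r) = -5 + 4 = -1)
L(T) = -3 + T (L(T) = T - (-3)/(-1) = T - (-3)*(-1) = T - 1*3 = T - 3 = -3 + T)
-40/6 + L(d) = -40/6 + (-3 - 21) = (1/6)*(-40) - 24 = -20/3 - 24 = -92/3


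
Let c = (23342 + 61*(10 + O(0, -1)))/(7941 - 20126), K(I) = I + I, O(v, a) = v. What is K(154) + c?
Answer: 3729028/12185 ≈ 306.03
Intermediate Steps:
K(I) = 2*I
c = -23952/12185 (c = (23342 + 61*(10 + 0))/(7941 - 20126) = (23342 + 61*10)/(-12185) = (23342 + 610)*(-1/12185) = 23952*(-1/12185) = -23952/12185 ≈ -1.9657)
K(154) + c = 2*154 - 23952/12185 = 308 - 23952/12185 = 3729028/12185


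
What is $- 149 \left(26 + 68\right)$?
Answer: $-14006$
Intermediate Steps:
$- 149 \left(26 + 68\right) = \left(-149\right) 94 = -14006$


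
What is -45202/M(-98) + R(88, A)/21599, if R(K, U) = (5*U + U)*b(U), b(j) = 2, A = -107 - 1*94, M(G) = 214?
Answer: -488417083/2311093 ≈ -211.34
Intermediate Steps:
A = -201 (A = -107 - 94 = -201)
R(K, U) = 12*U (R(K, U) = (5*U + U)*2 = (6*U)*2 = 12*U)
-45202/M(-98) + R(88, A)/21599 = -45202/214 + (12*(-201))/21599 = -45202*1/214 - 2412*1/21599 = -22601/107 - 2412/21599 = -488417083/2311093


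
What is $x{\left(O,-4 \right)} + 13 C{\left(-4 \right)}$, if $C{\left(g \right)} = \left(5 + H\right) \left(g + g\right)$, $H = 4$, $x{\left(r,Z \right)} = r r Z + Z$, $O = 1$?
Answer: $-944$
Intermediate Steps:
$x{\left(r,Z \right)} = Z + Z r^{2}$ ($x{\left(r,Z \right)} = r^{2} Z + Z = Z r^{2} + Z = Z + Z r^{2}$)
$C{\left(g \right)} = 18 g$ ($C{\left(g \right)} = \left(5 + 4\right) \left(g + g\right) = 9 \cdot 2 g = 18 g$)
$x{\left(O,-4 \right)} + 13 C{\left(-4 \right)} = - 4 \left(1 + 1^{2}\right) + 13 \cdot 18 \left(-4\right) = - 4 \left(1 + 1\right) + 13 \left(-72\right) = \left(-4\right) 2 - 936 = -8 - 936 = -944$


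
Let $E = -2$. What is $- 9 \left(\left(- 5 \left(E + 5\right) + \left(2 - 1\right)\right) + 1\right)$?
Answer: $117$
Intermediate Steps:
$- 9 \left(\left(- 5 \left(E + 5\right) + \left(2 - 1\right)\right) + 1\right) = - 9 \left(\left(- 5 \left(-2 + 5\right) + \left(2 - 1\right)\right) + 1\right) = - 9 \left(\left(\left(-5\right) 3 + 1\right) + 1\right) = - 9 \left(\left(-15 + 1\right) + 1\right) = - 9 \left(-14 + 1\right) = \left(-9\right) \left(-13\right) = 117$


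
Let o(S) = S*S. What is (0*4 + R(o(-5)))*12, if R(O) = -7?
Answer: -84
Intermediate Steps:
o(S) = S²
(0*4 + R(o(-5)))*12 = (0*4 - 7)*12 = (0 - 7)*12 = -7*12 = -84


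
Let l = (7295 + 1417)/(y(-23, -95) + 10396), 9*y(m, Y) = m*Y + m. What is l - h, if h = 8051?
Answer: -385305809/47863 ≈ -8050.2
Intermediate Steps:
y(m, Y) = m/9 + Y*m/9 (y(m, Y) = (m*Y + m)/9 = (Y*m + m)/9 = (m + Y*m)/9 = m/9 + Y*m/9)
l = 39204/47863 (l = (7295 + 1417)/((1/9)*(-23)*(1 - 95) + 10396) = 8712/((1/9)*(-23)*(-94) + 10396) = 8712/(2162/9 + 10396) = 8712/(95726/9) = 8712*(9/95726) = 39204/47863 ≈ 0.81909)
l - h = 39204/47863 - 1*8051 = 39204/47863 - 8051 = -385305809/47863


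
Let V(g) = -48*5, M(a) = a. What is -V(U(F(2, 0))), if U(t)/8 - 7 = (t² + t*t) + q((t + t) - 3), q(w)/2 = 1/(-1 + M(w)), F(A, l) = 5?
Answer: 240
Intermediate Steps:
q(w) = 2/(-1 + w)
U(t) = 56 + 16*t² + 16/(-4 + 2*t) (U(t) = 56 + 8*((t² + t*t) + 2/(-1 + ((t + t) - 3))) = 56 + 8*((t² + t²) + 2/(-1 + (2*t - 3))) = 56 + 8*(2*t² + 2/(-1 + (-3 + 2*t))) = 56 + 8*(2*t² + 2/(-4 + 2*t)) = 56 + (16*t² + 16/(-4 + 2*t)) = 56 + 16*t² + 16/(-4 + 2*t))
V(g) = -240
-V(U(F(2, 0))) = -1*(-240) = 240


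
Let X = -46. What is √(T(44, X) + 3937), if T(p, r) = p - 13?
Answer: 8*√62 ≈ 62.992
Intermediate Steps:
T(p, r) = -13 + p
√(T(44, X) + 3937) = √((-13 + 44) + 3937) = √(31 + 3937) = √3968 = 8*√62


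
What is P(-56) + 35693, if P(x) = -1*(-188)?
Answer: 35881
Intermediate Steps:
P(x) = 188
P(-56) + 35693 = 188 + 35693 = 35881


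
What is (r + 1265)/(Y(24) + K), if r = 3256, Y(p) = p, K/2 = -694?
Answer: -411/124 ≈ -3.3145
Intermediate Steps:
K = -1388 (K = 2*(-694) = -1388)
(r + 1265)/(Y(24) + K) = (3256 + 1265)/(24 - 1388) = 4521/(-1364) = 4521*(-1/1364) = -411/124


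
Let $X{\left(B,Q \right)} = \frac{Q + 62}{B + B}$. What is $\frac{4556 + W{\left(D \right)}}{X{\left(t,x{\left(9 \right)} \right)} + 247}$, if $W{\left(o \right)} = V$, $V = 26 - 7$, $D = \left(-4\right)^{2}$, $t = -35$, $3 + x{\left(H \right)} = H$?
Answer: $\frac{160125}{8611} \approx 18.595$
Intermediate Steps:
$x{\left(H \right)} = -3 + H$
$D = 16$
$V = 19$ ($V = 26 - 7 = 19$)
$X{\left(B,Q \right)} = \frac{62 + Q}{2 B}$
$W{\left(o \right)} = 19$
$\frac{4556 + W{\left(D \right)}}{X{\left(t,x{\left(9 \right)} \right)} + 247} = \frac{4556 + 19}{\frac{62 + \left(-3 + 9\right)}{2 \left(-35\right)} + 247} = \frac{4575}{\frac{1}{2} \left(- \frac{1}{35}\right) \left(62 + 6\right) + 247} = \frac{4575}{\frac{1}{2} \left(- \frac{1}{35}\right) 68 + 247} = \frac{4575}{- \frac{34}{35} + 247} = \frac{4575}{\frac{8611}{35}} = 4575 \cdot \frac{35}{8611} = \frac{160125}{8611}$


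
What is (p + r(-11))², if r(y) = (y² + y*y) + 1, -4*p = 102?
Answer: 189225/4 ≈ 47306.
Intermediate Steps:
p = -51/2 (p = -¼*102 = -51/2 ≈ -25.500)
r(y) = 1 + 2*y² (r(y) = (y² + y²) + 1 = 2*y² + 1 = 1 + 2*y²)
(p + r(-11))² = (-51/2 + (1 + 2*(-11)²))² = (-51/2 + (1 + 2*121))² = (-51/2 + (1 + 242))² = (-51/2 + 243)² = (435/2)² = 189225/4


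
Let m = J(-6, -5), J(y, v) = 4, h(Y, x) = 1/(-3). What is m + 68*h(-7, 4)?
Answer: -56/3 ≈ -18.667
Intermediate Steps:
h(Y, x) = -⅓
m = 4
m + 68*h(-7, 4) = 4 + 68*(-⅓) = 4 - 68/3 = -56/3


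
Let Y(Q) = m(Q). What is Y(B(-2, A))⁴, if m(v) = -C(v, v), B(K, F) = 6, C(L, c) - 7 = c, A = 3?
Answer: 28561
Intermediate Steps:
C(L, c) = 7 + c
m(v) = -7 - v (m(v) = -(7 + v) = -7 - v)
Y(Q) = -7 - Q
Y(B(-2, A))⁴ = (-7 - 1*6)⁴ = (-7 - 6)⁴ = (-13)⁴ = 28561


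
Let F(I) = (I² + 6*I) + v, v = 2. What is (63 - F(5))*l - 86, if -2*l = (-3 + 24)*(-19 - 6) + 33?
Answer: 1390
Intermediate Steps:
F(I) = 2 + I² + 6*I (F(I) = (I² + 6*I) + 2 = 2 + I² + 6*I)
l = 246 (l = -((-3 + 24)*(-19 - 6) + 33)/2 = -(21*(-25) + 33)/2 = -(-525 + 33)/2 = -½*(-492) = 246)
(63 - F(5))*l - 86 = (63 - (2 + 5² + 6*5))*246 - 86 = (63 - (2 + 25 + 30))*246 - 86 = (63 - 1*57)*246 - 86 = (63 - 57)*246 - 86 = 6*246 - 86 = 1476 - 86 = 1390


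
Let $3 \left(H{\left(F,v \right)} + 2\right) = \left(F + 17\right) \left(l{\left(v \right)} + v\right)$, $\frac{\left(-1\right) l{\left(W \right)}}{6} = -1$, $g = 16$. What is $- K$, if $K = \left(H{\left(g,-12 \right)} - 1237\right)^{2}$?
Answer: $-1703025$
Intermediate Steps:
$l{\left(W \right)} = 6$ ($l{\left(W \right)} = \left(-6\right) \left(-1\right) = 6$)
$H{\left(F,v \right)} = -2 + \frac{\left(6 + v\right) \left(17 + F\right)}{3}$ ($H{\left(F,v \right)} = -2 + \frac{\left(F + 17\right) \left(6 + v\right)}{3} = -2 + \frac{\left(17 + F\right) \left(6 + v\right)}{3} = -2 + \frac{\left(6 + v\right) \left(17 + F\right)}{3}$)
$K = 1703025$ ($K = \left(\left(32 + 2 \cdot 16 + \frac{17}{3} \left(-12\right) + \frac{1}{3} \cdot 16 \left(-12\right)\right) - 1237\right)^{2} = \left(\left(32 + 32 - 68 - 64\right) - 1237\right)^{2} = \left(-68 - 1237\right)^{2} = \left(-1305\right)^{2} = 1703025$)
$- K = \left(-1\right) 1703025 = -1703025$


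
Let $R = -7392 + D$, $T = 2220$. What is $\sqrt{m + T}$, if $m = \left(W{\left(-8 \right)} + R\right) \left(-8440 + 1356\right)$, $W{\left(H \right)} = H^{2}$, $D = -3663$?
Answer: $8 \sqrt{1216601} \approx 8824.0$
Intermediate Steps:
$R = -11055$ ($R = -7392 - 3663 = -11055$)
$m = 77860244$ ($m = \left(\left(-8\right)^{2} - 11055\right) \left(-8440 + 1356\right) = \left(64 - 11055\right) \left(-7084\right) = \left(-10991\right) \left(-7084\right) = 77860244$)
$\sqrt{m + T} = \sqrt{77860244 + 2220} = \sqrt{77862464} = 8 \sqrt{1216601}$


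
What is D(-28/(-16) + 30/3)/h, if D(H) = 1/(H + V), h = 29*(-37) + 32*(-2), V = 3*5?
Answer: -4/121659 ≈ -3.2879e-5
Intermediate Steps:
V = 15
h = -1137 (h = -1073 - 64 = -1137)
D(H) = 1/(15 + H) (D(H) = 1/(H + 15) = 1/(15 + H))
D(-28/(-16) + 30/3)/h = 1/((15 + (-28/(-16) + 30/3))*(-1137)) = -1/1137/(15 + (-28*(-1/16) + 30*(1/3))) = -1/1137/(15 + (7/4 + 10)) = -1/1137/(15 + 47/4) = -1/1137/(107/4) = (4/107)*(-1/1137) = -4/121659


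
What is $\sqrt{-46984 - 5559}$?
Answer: $i \sqrt{52543} \approx 229.22 i$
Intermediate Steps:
$\sqrt{-46984 - 5559} = \sqrt{-52543} = i \sqrt{52543}$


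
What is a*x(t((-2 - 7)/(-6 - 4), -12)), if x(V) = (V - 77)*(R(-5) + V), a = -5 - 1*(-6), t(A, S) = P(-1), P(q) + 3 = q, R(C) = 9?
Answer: -405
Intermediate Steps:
P(q) = -3 + q
t(A, S) = -4 (t(A, S) = -3 - 1 = -4)
a = 1 (a = -5 + 6 = 1)
x(V) = (-77 + V)*(9 + V) (x(V) = (V - 77)*(9 + V) = (-77 + V)*(9 + V))
a*x(t((-2 - 7)/(-6 - 4), -12)) = 1*(-693 + (-4)² - 68*(-4)) = 1*(-693 + 16 + 272) = 1*(-405) = -405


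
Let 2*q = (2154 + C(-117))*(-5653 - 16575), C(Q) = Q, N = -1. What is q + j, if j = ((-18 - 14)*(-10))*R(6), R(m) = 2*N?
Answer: -22639858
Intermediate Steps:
R(m) = -2 (R(m) = 2*(-1) = -2)
q = -22639218 (q = ((2154 - 117)*(-5653 - 16575))/2 = (2037*(-22228))/2 = (½)*(-45278436) = -22639218)
j = -640 (j = ((-18 - 14)*(-10))*(-2) = -32*(-10)*(-2) = 320*(-2) = -640)
q + j = -22639218 - 640 = -22639858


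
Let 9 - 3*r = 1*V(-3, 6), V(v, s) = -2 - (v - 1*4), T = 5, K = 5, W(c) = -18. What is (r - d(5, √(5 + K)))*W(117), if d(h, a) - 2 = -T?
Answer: -78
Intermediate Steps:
d(h, a) = -3 (d(h, a) = 2 - 1*5 = 2 - 5 = -3)
V(v, s) = 2 - v (V(v, s) = -2 - (v - 4) = -2 - (-4 + v) = -2 + (4 - v) = 2 - v)
r = 4/3 (r = 3 - (2 - 1*(-3))/3 = 3 - (2 + 3)/3 = 3 - 5/3 = 4/3 ≈ 1.3333)
(r - d(5, √(5 + K)))*W(117) = (4/3 - 1*(-3))*(-18) = (4/3 + 3)*(-18) = (13/3)*(-18) = -78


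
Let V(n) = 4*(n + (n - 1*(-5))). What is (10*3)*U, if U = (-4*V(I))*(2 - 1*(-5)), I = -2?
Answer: -3360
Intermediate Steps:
V(n) = 20 + 8*n (V(n) = 4*(n + (n + 5)) = 4*(n + (5 + n)) = 4*(5 + 2*n) = 20 + 8*n)
U = -112 (U = (-4*(20 + 8*(-2)))*(2 - 1*(-5)) = (-4*(20 - 16))*(2 + 5) = -4*4*7 = -16*7 = -112)
(10*3)*U = (10*3)*(-112) = 30*(-112) = -3360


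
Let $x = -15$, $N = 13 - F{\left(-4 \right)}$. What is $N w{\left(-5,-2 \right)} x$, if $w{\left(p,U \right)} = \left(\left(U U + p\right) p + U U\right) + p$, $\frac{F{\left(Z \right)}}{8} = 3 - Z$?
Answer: $2580$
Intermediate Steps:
$F{\left(Z \right)} = 24 - 8 Z$ ($F{\left(Z \right)} = 8 \left(3 - Z\right) = 24 - 8 Z$)
$N = -43$ ($N = 13 - \left(24 - -32\right) = 13 - \left(24 + 32\right) = 13 - 56 = -43$)
$w{\left(p,U \right)} = p + U^{2} + p \left(p + U^{2}\right)$ ($w{\left(p,U \right)} = \left(\left(U^{2} + p\right) p + U^{2}\right) + p = \left(\left(p + U^{2}\right) p + U^{2}\right) + p = \left(p \left(p + U^{2}\right) + U^{2}\right) + p = \left(U^{2} + p \left(p + U^{2}\right)\right) + p = p + U^{2} + p \left(p + U^{2}\right)$)
$N w{\left(-5,-2 \right)} x = - 43 \left(-5 + \left(-2\right)^{2} + \left(-5\right)^{2} - 5 \left(-2\right)^{2}\right) \left(-15\right) = - 43 \left(-5 + 4 + 25 - 20\right) \left(-15\right) = \left(-43\right) 4 \left(-15\right) = \left(-172\right) \left(-15\right) = 2580$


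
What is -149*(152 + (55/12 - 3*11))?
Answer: -220967/12 ≈ -18414.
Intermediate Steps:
-149*(152 + (55/12 - 3*11)) = -149*(152 + (55*(1/12) - 33)) = -149*(152 + (55/12 - 33)) = -149*(152 - 341/12) = -149*1483/12 = -220967/12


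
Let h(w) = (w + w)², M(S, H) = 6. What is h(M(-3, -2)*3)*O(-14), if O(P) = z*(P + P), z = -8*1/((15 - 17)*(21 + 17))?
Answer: -72576/19 ≈ -3819.8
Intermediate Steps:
h(w) = 4*w² (h(w) = (2*w)² = 4*w²)
z = 2/19 (z = -8/(38*(-2)) = -8/(-76) = -8*(-1/76) = 2/19 ≈ 0.10526)
O(P) = 4*P/19 (O(P) = 2*(P + P)/19 = 2*(2*P)/19 = 4*P/19)
h(M(-3, -2)*3)*O(-14) = (4*(6*3)²)*((4/19)*(-14)) = (4*18²)*(-56/19) = (4*324)*(-56/19) = 1296*(-56/19) = -72576/19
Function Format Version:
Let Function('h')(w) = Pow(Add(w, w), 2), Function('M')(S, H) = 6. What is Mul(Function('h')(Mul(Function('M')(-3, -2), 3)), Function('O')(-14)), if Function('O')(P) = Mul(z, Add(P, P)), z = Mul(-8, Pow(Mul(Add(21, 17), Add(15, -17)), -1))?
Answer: Rational(-72576, 19) ≈ -3819.8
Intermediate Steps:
Function('h')(w) = Mul(4, Pow(w, 2)) (Function('h')(w) = Pow(Mul(2, w), 2) = Mul(4, Pow(w, 2)))
z = Rational(2, 19) (z = Mul(-8, Pow(Mul(38, -2), -1)) = Mul(-8, Pow(-76, -1)) = Mul(-8, Rational(-1, 76)) = Rational(2, 19) ≈ 0.10526)
Function('O')(P) = Mul(Rational(4, 19), P) (Function('O')(P) = Mul(Rational(2, 19), Add(P, P)) = Mul(Rational(2, 19), Mul(2, P)) = Mul(Rational(4, 19), P))
Mul(Function('h')(Mul(Function('M')(-3, -2), 3)), Function('O')(-14)) = Mul(Mul(4, Pow(Mul(6, 3), 2)), Mul(Rational(4, 19), -14)) = Mul(Mul(4, Pow(18, 2)), Rational(-56, 19)) = Mul(Mul(4, 324), Rational(-56, 19)) = Mul(1296, Rational(-56, 19)) = Rational(-72576, 19)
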